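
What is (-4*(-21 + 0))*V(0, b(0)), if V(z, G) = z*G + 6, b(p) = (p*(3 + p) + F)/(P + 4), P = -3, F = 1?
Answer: 504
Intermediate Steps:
b(p) = 1 + p*(3 + p) (b(p) = (p*(3 + p) + 1)/(-3 + 4) = (1 + p*(3 + p))/1 = (1 + p*(3 + p))*1 = 1 + p*(3 + p))
V(z, G) = 6 + G*z (V(z, G) = G*z + 6 = 6 + G*z)
(-4*(-21 + 0))*V(0, b(0)) = (-4*(-21 + 0))*(6 + (1 + 0² + 3*0)*0) = (-4*(-21))*(6 + (1 + 0 + 0)*0) = 84*(6 + 1*0) = 84*(6 + 0) = 84*6 = 504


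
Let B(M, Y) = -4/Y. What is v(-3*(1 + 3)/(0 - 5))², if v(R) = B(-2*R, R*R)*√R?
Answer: 125/108 ≈ 1.1574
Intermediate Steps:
v(R) = -4/R^(3/2) (v(R) = (-4/R²)*√R = -4/R^(3/2))
v(-3*(1 + 3)/(0 - 5))² = (-4*√3*(1/((-1/(0 - 5))^(3/2)*(1 + 3)^(3/2)))/9)² = (-4*5*√15/72)² = (-5*√15/18)² = 125/108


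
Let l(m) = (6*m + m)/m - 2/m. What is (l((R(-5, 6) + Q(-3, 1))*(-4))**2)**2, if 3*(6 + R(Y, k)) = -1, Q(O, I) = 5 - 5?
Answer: 4784350561/2085136 ≈ 2294.5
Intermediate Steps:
Q(O, I) = 0
R(Y, k) = -19/3 (R(Y, k) = -6 + (1/3)*(-1) = -6 - 1/3 = -19/3)
l(m) = 7 - 2/m (l(m) = (7*m)/m - 2/m = 7 - 2/m)
(l((R(-5, 6) + Q(-3, 1))*(-4))**2)**2 = ((7 - 2*(-1/(4*(-19/3 + 0))))**2)**2 = ((7 - 2/((-19/3*(-4))))**2)**2 = ((7 - 2/76/3)**2)**2 = ((7 - 2*3/76)**2)**2 = ((7 - 3/38)**2)**2 = ((263/38)**2)**2 = (69169/1444)**2 = 4784350561/2085136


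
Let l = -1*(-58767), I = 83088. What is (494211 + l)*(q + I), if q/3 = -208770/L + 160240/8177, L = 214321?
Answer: 80574347578625248788/1752502817 ≈ 4.5977e+10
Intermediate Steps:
l = 58767
q = 97907054250/1752502817 (q = 3*(-208770/214321 + 160240/8177) = 3*(32635684750/1752502817) = 97907054250/1752502817 ≈ 55.867)
(494211 + l)*(q + I) = (494211 + 58767)*(97907054250/1752502817 + 83088) = 552978*(145709861113146/1752502817) = 80574347578625248788/1752502817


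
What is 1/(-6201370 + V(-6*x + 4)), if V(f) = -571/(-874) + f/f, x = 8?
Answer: -874/5419995935 ≈ -1.6125e-7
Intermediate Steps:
V(f) = 1445/874 (V(f) = -571*(-1/874) + 1 = 571/874 + 1 = 1445/874)
1/(-6201370 + V(-6*x + 4)) = 1/(-6201370 + 1445/874) = 1/(-5419995935/874) = -874/5419995935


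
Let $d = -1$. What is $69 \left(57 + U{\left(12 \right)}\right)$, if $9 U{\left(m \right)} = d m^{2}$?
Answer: $2829$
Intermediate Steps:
$U{\left(m \right)} = - \frac{m^{2}}{9}$ ($U{\left(m \right)} = \frac{\left(-1\right) m^{2}}{9} = - \frac{m^{2}}{9}$)
$69 \left(57 + U{\left(12 \right)}\right) = 69 \left(57 - \frac{12^{2}}{9}\right) = 69 \left(57 - 16\right) = 69 \cdot 41 = 2829$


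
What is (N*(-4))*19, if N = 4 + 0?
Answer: -304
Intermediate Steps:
N = 4
(N*(-4))*19 = (4*(-4))*19 = -16*19 = -304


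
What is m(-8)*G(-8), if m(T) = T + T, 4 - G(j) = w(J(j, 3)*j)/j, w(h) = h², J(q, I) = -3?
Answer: -1216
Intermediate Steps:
G(j) = 4 - 9*j (G(j) = 4 - (-3*j)²/j = 4 - 9*j²/j = 4 - 9*j)
m(T) = 2*T
m(-8)*G(-8) = (2*(-8))*(4 - 9*(-8)) = -16*(4 + 72) = -16*76 = -1216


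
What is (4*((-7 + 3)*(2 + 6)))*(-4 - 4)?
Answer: 1024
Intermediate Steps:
(4*((-7 + 3)*(2 + 6)))*(-4 - 4) = (4*(-4*8))*(-8) = (4*(-32))*(-8) = -128*(-8) = 1024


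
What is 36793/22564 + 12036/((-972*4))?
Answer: -1338845/913842 ≈ -1.4651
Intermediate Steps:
36793/22564 + 12036/((-972*4)) = 36793*(1/22564) + 12036/(-3888) = 36793/22564 + 12036*(-1/3888) = 36793/22564 - 1003/324 = -1338845/913842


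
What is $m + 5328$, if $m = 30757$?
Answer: $36085$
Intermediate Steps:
$m + 5328 = 30757 + 5328 = 36085$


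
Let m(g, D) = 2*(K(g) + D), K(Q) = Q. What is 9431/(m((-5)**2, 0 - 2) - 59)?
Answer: -9431/13 ≈ -725.46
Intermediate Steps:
m(g, D) = 2*D + 2*g (m(g, D) = 2*(g + D) = 2*(D + g) = 2*D + 2*g)
9431/(m((-5)**2, 0 - 2) - 59) = 9431/((2*(0 - 2) + 2*(-5)**2) - 59) = 9431/((2*(-2) + 2*25) - 59) = 9431/((-4 + 50) - 59) = 9431/(46 - 59) = 9431/(-13) = 9431*(-1/13) = -9431/13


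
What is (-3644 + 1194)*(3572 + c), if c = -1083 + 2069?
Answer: -11167100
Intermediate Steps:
c = 986
(-3644 + 1194)*(3572 + c) = (-3644 + 1194)*(3572 + 986) = -2450*4558 = -11167100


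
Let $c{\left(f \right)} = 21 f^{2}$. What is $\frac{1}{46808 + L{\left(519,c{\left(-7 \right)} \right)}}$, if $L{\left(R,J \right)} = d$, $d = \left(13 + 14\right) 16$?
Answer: $\frac{1}{47240} \approx 2.1168 \cdot 10^{-5}$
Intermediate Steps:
$d = 432$ ($d = 27 \cdot 16 = 432$)
$L{\left(R,J \right)} = 432$
$\frac{1}{46808 + L{\left(519,c{\left(-7 \right)} \right)}} = \frac{1}{46808 + 432} = \frac{1}{47240}$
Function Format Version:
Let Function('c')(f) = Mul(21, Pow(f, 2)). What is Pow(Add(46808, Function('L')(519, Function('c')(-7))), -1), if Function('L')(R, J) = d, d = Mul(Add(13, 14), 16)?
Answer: Rational(1, 47240) ≈ 2.1168e-5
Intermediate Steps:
d = 432 (d = Mul(27, 16) = 432)
Function('L')(R, J) = 432
Pow(Add(46808, Function('L')(519, Function('c')(-7))), -1) = Pow(Add(46808, 432), -1) = Pow(47240, -1) = Rational(1, 47240)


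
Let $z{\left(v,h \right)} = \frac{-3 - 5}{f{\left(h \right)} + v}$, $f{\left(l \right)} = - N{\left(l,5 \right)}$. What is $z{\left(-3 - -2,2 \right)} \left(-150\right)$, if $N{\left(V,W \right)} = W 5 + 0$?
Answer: $- \frac{600}{13} \approx -46.154$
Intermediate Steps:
$N{\left(V,W \right)} = 5 W$ ($N{\left(V,W \right)} = 5 W + 0 = 5 W$)
$f{\left(l \right)} = -25$ ($f{\left(l \right)} = - 5 \cdot 5 = \left(-1\right) 25 = -25$)
$z{\left(v,h \right)} = - \frac{8}{-25 + v}$ ($z{\left(v,h \right)} = \frac{-3 - 5}{-25 + v} = - \frac{8}{-25 + v}$)
$z{\left(-3 - -2,2 \right)} \left(-150\right) = - \frac{8}{-25 - 1} \left(-150\right) = - \frac{8}{-26} \left(-150\right) = \left(-8\right) \left(- \frac{1}{26}\right) \left(-150\right) = \frac{4}{13} \left(-150\right) = - \frac{600}{13}$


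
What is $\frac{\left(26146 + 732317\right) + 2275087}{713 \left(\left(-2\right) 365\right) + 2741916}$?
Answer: $\frac{1516775}{1110713} \approx 1.3656$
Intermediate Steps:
$\frac{\left(26146 + 732317\right) + 2275087}{713 \left(\left(-2\right) 365\right) + 2741916} = \frac{758463 + 2275087}{713 \left(-730\right) + 2741916} = \frac{3033550}{-520490 + 2741916} = \frac{3033550}{2221426} = 3033550 \cdot \frac{1}{2221426} = \frac{1516775}{1110713}$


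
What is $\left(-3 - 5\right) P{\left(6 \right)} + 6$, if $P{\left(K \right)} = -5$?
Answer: $46$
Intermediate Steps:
$\left(-3 - 5\right) P{\left(6 \right)} + 6 = \left(-3 - 5\right) \left(-5\right) + 6 = \left(-8\right) \left(-5\right) + 6 = 40 + 6 = 46$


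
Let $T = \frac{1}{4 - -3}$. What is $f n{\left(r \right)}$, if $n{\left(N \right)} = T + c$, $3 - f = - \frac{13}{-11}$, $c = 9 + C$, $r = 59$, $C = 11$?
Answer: $\frac{2820}{77} \approx 36.623$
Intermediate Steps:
$c = 20$ ($c = 9 + 11 = 20$)
$f = \frac{20}{11}$ ($f = 3 - - \frac{13}{-11} = 3 - \left(-13\right) \left(- \frac{1}{11}\right) = 3 - \frac{13}{11} = \frac{20}{11} \approx 1.8182$)
$T = \frac{1}{7}$ ($T = \frac{1}{4 + 3} = \frac{1}{7} \approx 0.14286$)
$n{\left(N \right)} = \frac{141}{7}$ ($n{\left(N \right)} = \frac{1}{7} + 20 = \frac{141}{7}$)
$f n{\left(r \right)} = \frac{20}{11} \cdot \frac{141}{7} = \frac{2820}{77}$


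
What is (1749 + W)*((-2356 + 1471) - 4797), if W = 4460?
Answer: -35279538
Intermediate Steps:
(1749 + W)*((-2356 + 1471) - 4797) = (1749 + 4460)*((-2356 + 1471) - 4797) = 6209*(-885 - 4797) = 6209*(-5682) = -35279538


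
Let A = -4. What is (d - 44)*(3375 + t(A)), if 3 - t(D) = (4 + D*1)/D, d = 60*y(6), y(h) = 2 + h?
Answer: 1472808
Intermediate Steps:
d = 480 (d = 60*(2 + 6) = 60*8 = 480)
t(D) = 3 - (4 + D)/D (t(D) = 3 - (4 + D*1)/D = 3 - (4 + D)/D)
(d - 44)*(3375 + t(A)) = (480 - 44)*(3375 + (2 - 4/(-4))) = 436*(3375 + (2 - 4*(-¼))) = 436*(3375 + (2 + 1)) = 436*(3375 + 3) = 436*3378 = 1472808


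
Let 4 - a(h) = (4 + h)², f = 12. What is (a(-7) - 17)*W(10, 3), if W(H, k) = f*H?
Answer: -2640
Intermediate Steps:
a(h) = 4 - (4 + h)²
W(H, k) = 12*H
(a(-7) - 17)*W(10, 3) = ((4 - (4 - 7)²) - 17)*(12*10) = ((4 - 1*(-3)²) - 17)*120 = ((4 - 1*9) - 17)*120 = ((4 - 9) - 17)*120 = (-5 - 17)*120 = -22*120 = -2640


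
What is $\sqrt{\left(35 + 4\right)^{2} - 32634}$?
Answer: $3 i \sqrt{3457} \approx 176.39 i$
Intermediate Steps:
$\sqrt{\left(35 + 4\right)^{2} - 32634} = \sqrt{39^{2} - 32634} = \sqrt{1521 - 32634} = \sqrt{-31113} = 3 i \sqrt{3457}$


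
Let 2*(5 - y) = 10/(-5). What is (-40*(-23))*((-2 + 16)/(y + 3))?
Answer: 12880/9 ≈ 1431.1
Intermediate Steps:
y = 6 (y = 5 - 5/(-5) = 5 - 5*(-1)/5 = 5 - ½*(-2) = 5 + 1 = 6)
(-40*(-23))*((-2 + 16)/(y + 3)) = (-40*(-23))*((-2 + 16)/(6 + 3)) = 920*(14/9) = 12880/9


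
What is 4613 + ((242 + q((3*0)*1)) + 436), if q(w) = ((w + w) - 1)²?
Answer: 5292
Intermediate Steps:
q(w) = (-1 + 2*w)² (q(w) = (2*w - 1)² = (-1 + 2*w)²)
4613 + ((242 + q((3*0)*1)) + 436) = 4613 + ((242 + (-1 + 2*((3*0)*1))²) + 436) = 4613 + ((242 + (-1 + 2*(0*1))²) + 436) = 4613 + ((242 + (-1 + 2*0)²) + 436) = 4613 + ((242 + (-1 + 0)²) + 436) = 4613 + ((242 + (-1)²) + 436) = 4613 + ((242 + 1) + 436) = 4613 + (243 + 436) = 4613 + 679 = 5292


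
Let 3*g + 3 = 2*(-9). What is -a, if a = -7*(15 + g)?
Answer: 56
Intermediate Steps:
g = -7 (g = -1 + (2*(-9))/3 = -1 + (1/3)*(-18) = -1 - 6 = -7)
a = -56 (a = -7*(15 - 7) = -7*8 = -56)
-a = -1*(-56) = 56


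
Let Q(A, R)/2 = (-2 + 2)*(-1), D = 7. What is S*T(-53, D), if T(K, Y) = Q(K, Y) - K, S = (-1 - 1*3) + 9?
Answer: 265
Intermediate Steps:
Q(A, R) = 0 (Q(A, R) = 2*((-2 + 2)*(-1)) = 2*(0*(-1)) = 2*0 = 0)
S = 5 (S = (-1 - 3) + 9 = -4 + 9 = 5)
T(K, Y) = -K (T(K, Y) = 0 - K = -K)
S*T(-53, D) = 5*(-1*(-53)) = 5*53 = 265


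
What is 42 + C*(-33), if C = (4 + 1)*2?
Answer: -288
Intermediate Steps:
C = 10 (C = 5*2 = 10)
42 + C*(-33) = 42 + 10*(-33) = 42 - 330 = -288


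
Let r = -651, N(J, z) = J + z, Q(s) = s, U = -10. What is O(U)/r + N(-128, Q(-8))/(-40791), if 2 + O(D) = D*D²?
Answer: 13653706/8851647 ≈ 1.5425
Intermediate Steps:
O(D) = -2 + D³ (O(D) = -2 + D*D² = -2 + D³)
O(U)/r + N(-128, Q(-8))/(-40791) = (-2 + (-10)³)/(-651) + (-128 - 8)/(-40791) = (-2 - 1000)*(-1/651) - 136*(-1/40791) = -1002*(-1/651) + 136/40791 = 334/217 + 136/40791 = 13653706/8851647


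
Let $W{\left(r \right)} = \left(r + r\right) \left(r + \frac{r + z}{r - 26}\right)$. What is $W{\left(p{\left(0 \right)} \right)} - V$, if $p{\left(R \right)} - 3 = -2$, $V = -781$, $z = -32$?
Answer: $\frac{19637}{25} \approx 785.48$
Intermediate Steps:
$p{\left(R \right)} = 1$ ($p{\left(R \right)} = 3 - 2 = 1$)
$W{\left(r \right)} = 2 r \left(r + \frac{-32 + r}{-26 + r}\right)$ ($W{\left(r \right)} = \left(r + r\right) \left(r + \frac{r - 32}{r - 26}\right) = 2 r \left(r + \frac{-32 + r}{-26 + r}\right)$)
$W{\left(p{\left(0 \right)} \right)} - V = 2 \cdot 1 \frac{1}{-26 + 1} \left(-32 + 1^{2} - 25\right) - -781 = 2 \cdot 1 \frac{1}{-25} \left(-32 + 1 - 25\right) + 781 = 2 \cdot 1 \left(- \frac{1}{25}\right) \left(-56\right) + 781 = \frac{112}{25} + 781 = \frac{19637}{25}$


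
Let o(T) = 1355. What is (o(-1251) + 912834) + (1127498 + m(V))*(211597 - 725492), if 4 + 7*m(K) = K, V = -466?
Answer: -4055661162997/7 ≈ -5.7938e+11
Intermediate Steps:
m(K) = -4/7 + K/7
(o(-1251) + 912834) + (1127498 + m(V))*(211597 - 725492) = (1355 + 912834) + (1127498 + (-4/7 + (⅐)*(-466)))*(211597 - 725492) = 914189 + (1127498 + (-4/7 - 466/7))*(-513895) = 914189 + (1127498 - 470/7)*(-513895) = 914189 + (7892016/7)*(-513895) = 914189 - 4055667562320/7 = -4055661162997/7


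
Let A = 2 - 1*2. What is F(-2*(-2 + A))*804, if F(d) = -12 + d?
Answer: -6432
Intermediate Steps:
A = 0 (A = 2 - 2 = 0)
F(-2*(-2 + A))*804 = (-12 - 2*(-2 + 0))*804 = (-12 - 2*(-2))*804 = (-12 + 4)*804 = -8*804 = -6432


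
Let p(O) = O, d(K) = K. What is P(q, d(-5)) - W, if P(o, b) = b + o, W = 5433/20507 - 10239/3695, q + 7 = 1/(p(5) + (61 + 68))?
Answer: -96321701663/10153630910 ≈ -9.4864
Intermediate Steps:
q = -937/134 (q = -7 + 1/(5 + (61 + 68)) = -7 + 1/(5 + 129) = -7 + 1/134 = -937/134 ≈ -6.9925)
W = -189896238/75773365 (W = 5433*(1/20507) - 10239*1/3695 = 5433/20507 - 10239/3695 = -189896238/75773365 ≈ -2.5061)
P(q, d(-5)) - W = (-5 - 937/134) - 1*(-189896238/75773365) = -1607/134 + 189896238/75773365 = -96321701663/10153630910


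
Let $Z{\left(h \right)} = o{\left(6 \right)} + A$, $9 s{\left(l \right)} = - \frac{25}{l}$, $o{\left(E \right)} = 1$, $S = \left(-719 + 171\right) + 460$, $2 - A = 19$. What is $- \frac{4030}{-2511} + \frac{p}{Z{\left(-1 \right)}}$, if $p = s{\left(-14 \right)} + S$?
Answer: $\frac{128687}{18144} \approx 7.0925$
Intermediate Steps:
$A = -17$ ($A = 2 - 19 = -17$)
$S = -88$ ($S = -548 + 460 = -88$)
$s{\left(l \right)} = - \frac{25}{9 l}$ ($s{\left(l \right)} = \frac{\left(-25\right) \frac{1}{l}}{9} = - \frac{25}{9 l}$)
$Z{\left(h \right)} = -16$ ($Z{\left(h \right)} = 1 - 17 = -16$)
$p = - \frac{11063}{126}$ ($p = - \frac{25}{9 \left(-14\right)} - 88 = \left(- \frac{25}{9}\right) \left(- \frac{1}{14}\right) - 88 = \frac{25}{126} - 88 = - \frac{11063}{126} \approx -87.802$)
$- \frac{4030}{-2511} + \frac{p}{Z{\left(-1 \right)}} = - \frac{4030}{-2511} - \frac{11063}{126 \left(-16\right)} = \left(-4030\right) \left(- \frac{1}{2511}\right) - - \frac{11063}{2016} = \frac{130}{81} + \frac{11063}{2016} = \frac{128687}{18144}$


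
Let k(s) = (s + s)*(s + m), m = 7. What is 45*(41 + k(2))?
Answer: 3465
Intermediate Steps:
k(s) = 2*s*(7 + s) (k(s) = (s + s)*(s + 7) = (2*s)*(7 + s) = 2*s*(7 + s))
45*(41 + k(2)) = 45*(41 + 2*2*(7 + 2)) = 45*(41 + 2*2*9) = 45*(41 + 36) = 45*77 = 3465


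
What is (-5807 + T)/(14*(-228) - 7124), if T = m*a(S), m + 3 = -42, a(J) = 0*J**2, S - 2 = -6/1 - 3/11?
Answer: 5807/10316 ≈ 0.56291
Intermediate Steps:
S = -47/11 (S = 2 + (-6/1 - 3/11) = 2 + (-6*1 - 3*1/11) = 2 + (-6 - 3/11) = 2 - 69/11 = -47/11 ≈ -4.2727)
a(J) = 0
m = -45 (m = -3 - 42 = -45)
T = 0 (T = -45*0 = 0)
(-5807 + T)/(14*(-228) - 7124) = (-5807 + 0)/(14*(-228) - 7124) = -5807/(-3192 - 7124) = -5807/(-10316) = -5807*(-1/10316) = 5807/10316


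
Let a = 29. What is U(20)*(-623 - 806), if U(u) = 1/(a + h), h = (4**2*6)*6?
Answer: -1429/605 ≈ -2.3620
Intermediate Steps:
h = 576 (h = (16*6)*6 = 96*6 = 576)
U(u) = 1/605 (U(u) = 1/(29 + 576) = 1/605)
U(20)*(-623 - 806) = (-623 - 806)/605 = (1/605)*(-1429) = -1429/605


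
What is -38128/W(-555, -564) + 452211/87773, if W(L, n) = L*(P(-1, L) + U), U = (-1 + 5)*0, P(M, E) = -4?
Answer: -585675131/48714015 ≈ -12.023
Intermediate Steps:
U = 0 (U = 4*0 = 0)
W(L, n) = -4*L (W(L, n) = L*(-4 + 0) = L*(-4) = -4*L)
-38128/W(-555, -564) + 452211/87773 = -38128/((-4*(-555))) + 452211/87773 = -38128/2220 + 452211*(1/87773) = -38128*1/2220 + 452211/87773 = -9532/555 + 452211/87773 = -585675131/48714015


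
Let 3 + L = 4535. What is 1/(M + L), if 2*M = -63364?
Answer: -1/27150 ≈ -3.6832e-5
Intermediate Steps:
L = 4532 (L = -3 + 4535 = 4532)
M = -31682 (M = (½)*(-63364) = -31682)
1/(M + L) = 1/(-31682 + 4532) = 1/(-27150) = -1/27150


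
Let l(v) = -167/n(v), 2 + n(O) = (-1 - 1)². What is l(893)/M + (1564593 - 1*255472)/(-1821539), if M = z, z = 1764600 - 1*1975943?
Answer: -553042921993/769939033754 ≈ -0.71829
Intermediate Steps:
n(O) = 2 (n(O) = -2 + (-1 - 1)² = -2 + (-2)² = -2 + 4 = 2)
l(v) = -167/2
z = -211343 (z = 1764600 - 1975943 = -211343)
M = -211343
l(893)/M + (1564593 - 1*255472)/(-1821539) = -167/2/(-211343) + (1564593 - 1*255472)/(-1821539) = -167/2*(-1/211343) + (1564593 - 255472)*(-1/1821539) = 167/422686 + 1309121*(-1/1821539) = 167/422686 - 1309121/1821539 = -553042921993/769939033754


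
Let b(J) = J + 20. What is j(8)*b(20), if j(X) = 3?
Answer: 120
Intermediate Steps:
b(J) = 20 + J
j(8)*b(20) = 3*(20 + 20) = 3*40 = 120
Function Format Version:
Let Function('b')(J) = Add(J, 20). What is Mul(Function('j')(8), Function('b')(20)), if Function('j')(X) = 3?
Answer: 120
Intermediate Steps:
Function('b')(J) = Add(20, J)
Mul(Function('j')(8), Function('b')(20)) = Mul(3, Add(20, 20)) = Mul(3, 40) = 120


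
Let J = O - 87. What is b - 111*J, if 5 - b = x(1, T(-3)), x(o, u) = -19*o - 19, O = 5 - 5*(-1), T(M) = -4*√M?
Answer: 8590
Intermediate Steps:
O = 10 (O = 5 + 5 = 10)
x(o, u) = -19 - 19*o
b = 43 (b = 5 - (-19 - 19*1) = 5 - (-19 - 19) = 5 - 1*(-38) = 5 + 38 = 43)
J = -77 (J = 10 - 87 = -77)
b - 111*J = 43 - 111*(-77) = 43 + 8547 = 8590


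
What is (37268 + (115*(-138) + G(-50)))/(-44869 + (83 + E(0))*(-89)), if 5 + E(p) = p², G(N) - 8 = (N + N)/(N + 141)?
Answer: -1947846/4714801 ≈ -0.41313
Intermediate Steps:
G(N) = 8 + 2*N/(141 + N) (G(N) = 8 + (N + N)/(N + 141) = 8 + (2*N)/(141 + N) = 8 + 2*N/(141 + N))
E(p) = -5 + p²
(37268 + (115*(-138) + G(-50)))/(-44869 + (83 + E(0))*(-89)) = (37268 + (115*(-138) + 2*(564 + 5*(-50))/(141 - 50)))/(-44869 + (83 + (-5 + 0²))*(-89)) = (37268 + (-15870 + 2*(564 - 250)/91))/(-44869 + (83 + (-5 + 0))*(-89)) = (37268 + (-15870 + 2*(1/91)*314))/(-44869 + (83 - 5)*(-89)) = (37268 + (-15870 + 628/91))/(-44869 + 78*(-89)) = (37268 - 1443542/91)/(-44869 - 6942) = (1947846/91)/(-51811) = (1947846/91)*(-1/51811) = -1947846/4714801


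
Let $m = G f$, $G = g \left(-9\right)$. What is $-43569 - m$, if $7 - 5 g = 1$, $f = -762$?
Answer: $- \frac{258993}{5} \approx -51799.0$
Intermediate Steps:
$g = \frac{6}{5}$ ($g = \frac{7}{5} - \frac{1}{5} = \frac{6}{5} \approx 1.2$)
$G = - \frac{54}{5}$ ($G = \frac{6}{5} \left(-9\right) = - \frac{54}{5} \approx -10.8$)
$m = \frac{41148}{5}$ ($m = \left(- \frac{54}{5}\right) \left(-762\right) = \frac{41148}{5} \approx 8229.6$)
$-43569 - m = -43569 - \frac{41148}{5} = - \frac{258993}{5}$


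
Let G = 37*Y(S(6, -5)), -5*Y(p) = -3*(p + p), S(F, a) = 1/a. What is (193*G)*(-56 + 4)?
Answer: 2227992/25 ≈ 89120.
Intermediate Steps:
Y(p) = 6*p/5 (Y(p) = -(-3)*(p + p)/5 = -(-3)*2*p/5 = -(-6)*p/5 = 6*p/5)
G = -222/25 (G = 37*((6/5)/(-5)) = 37*((6/5)*(-1/5)) = 37*(-6/25) = -222/25 ≈ -8.8800)
(193*G)*(-56 + 4) = (193*(-222/25))*(-56 + 4) = -42846/25*(-52) = 2227992/25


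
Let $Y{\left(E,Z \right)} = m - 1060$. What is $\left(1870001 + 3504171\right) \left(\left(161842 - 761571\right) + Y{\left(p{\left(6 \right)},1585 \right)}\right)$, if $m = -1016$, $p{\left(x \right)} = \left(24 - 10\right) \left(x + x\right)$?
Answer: $-3234203580460$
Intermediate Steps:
$p{\left(x \right)} = 28 x$ ($p{\left(x \right)} = 14 \cdot 2 x = 28 x$)
$Y{\left(E,Z \right)} = -2076$ ($Y{\left(E,Z \right)} = -1016 - 1060 = -2076$)
$\left(1870001 + 3504171\right) \left(\left(161842 - 761571\right) + Y{\left(p{\left(6 \right)},1585 \right)}\right) = \left(1870001 + 3504171\right) \left(\left(161842 - 761571\right) - 2076\right) = 5374172 \left(-599729 - 2076\right) = 5374172 \left(-601805\right) = -3234203580460$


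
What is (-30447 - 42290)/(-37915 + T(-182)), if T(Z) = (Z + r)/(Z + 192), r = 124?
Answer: 363685/189604 ≈ 1.9181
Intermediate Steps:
T(Z) = (124 + Z)/(192 + Z) (T(Z) = (Z + 124)/(Z + 192) = (124 + Z)/(192 + Z))
(-30447 - 42290)/(-37915 + T(-182)) = (-30447 - 42290)/(-37915 + (124 - 182)/(192 - 182)) = -72737/(-37915 - 58/10) = -72737/(-37915 + (⅒)*(-58)) = -72737/(-37915 - 29/5) = -72737/(-189604/5) = -72737*(-5/189604) = 363685/189604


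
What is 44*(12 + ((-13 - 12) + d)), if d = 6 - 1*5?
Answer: -528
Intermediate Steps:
d = 1 (d = 6 - 5 = 1)
44*(12 + ((-13 - 12) + d)) = 44*(12 + ((-13 - 12) + 1)) = 44*(12 + (-25 + 1)) = 44*(12 - 24) = 44*(-12) = -528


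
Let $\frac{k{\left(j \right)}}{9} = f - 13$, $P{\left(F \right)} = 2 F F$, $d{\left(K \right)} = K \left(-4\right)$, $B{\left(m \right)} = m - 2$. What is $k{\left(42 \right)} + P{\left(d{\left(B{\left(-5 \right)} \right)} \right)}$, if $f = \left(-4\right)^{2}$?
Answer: $1595$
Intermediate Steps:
$B{\left(m \right)} = -2 + m$
$d{\left(K \right)} = - 4 K$
$f = 16$
$P{\left(F \right)} = 2 F^{2}$
$k{\left(j \right)} = 27$ ($k{\left(j \right)} = 9 \left(16 - 13\right) = 9 \cdot 3 = 27$)
$k{\left(42 \right)} + P{\left(d{\left(B{\left(-5 \right)} \right)} \right)} = 27 + 2 \left(- 4 \left(-2 - 5\right)\right)^{2} = 27 + 2 \left(\left(-4\right) \left(-7\right)\right)^{2} = 27 + 2 \cdot 28^{2} = 27 + 2 \cdot 784 = 27 + 1568 = 1595$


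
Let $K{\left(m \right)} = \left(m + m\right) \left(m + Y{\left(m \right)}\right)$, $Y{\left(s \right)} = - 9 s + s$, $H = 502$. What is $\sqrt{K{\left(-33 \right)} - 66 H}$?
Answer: $i \sqrt{48378} \approx 219.95 i$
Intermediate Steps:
$Y{\left(s \right)} = - 8 s$
$K{\left(m \right)} = - 14 m^{2}$ ($K{\left(m \right)} = \left(m + m\right) \left(m - 8 m\right) = 2 m \left(- 7 m\right) = - 14 m^{2}$)
$\sqrt{K{\left(-33 \right)} - 66 H} = \sqrt{- 14 \left(-33\right)^{2} - 33132} = \sqrt{\left(-14\right) 1089 - 33132} = \sqrt{-15246 - 33132} = \sqrt{-48378} = i \sqrt{48378}$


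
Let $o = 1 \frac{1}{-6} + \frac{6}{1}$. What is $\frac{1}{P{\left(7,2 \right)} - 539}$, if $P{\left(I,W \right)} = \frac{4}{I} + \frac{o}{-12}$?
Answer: $- \frac{504}{271613} \approx -0.0018556$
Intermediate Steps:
$o = \frac{35}{6}$ ($o = 1 \left(- \frac{1}{6}\right) + 6 \cdot 1 = - \frac{1}{6} + 6 = \frac{35}{6} \approx 5.8333$)
$P{\left(I,W \right)} = - \frac{35}{72} + \frac{4}{I}$ ($P{\left(I,W \right)} = \frac{4}{I} + \frac{35}{6 \left(-12\right)} = \frac{4}{I} + \frac{35}{6} \left(- \frac{1}{12}\right) = \frac{4}{I} - \frac{35}{72} = - \frac{35}{72} + \frac{4}{I}$)
$\frac{1}{P{\left(7,2 \right)} - 539} = \frac{1}{\left(- \frac{35}{72} + \frac{4}{7}\right) - 539} = \frac{1}{\frac{43}{504} - 539} = \frac{1}{- \frac{271613}{504}} = - \frac{504}{271613}$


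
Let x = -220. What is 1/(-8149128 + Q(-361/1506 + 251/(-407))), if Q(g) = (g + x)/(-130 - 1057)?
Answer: -727562154/5928996985529539 ≈ -1.2271e-7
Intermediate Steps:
Q(g) = 220/1187 - g/1187 (Q(g) = (g - 220)/(-130 - 1057) = (-220 + g)/(-1187) = (-220 + g)*(-1/1187) = 220/1187 - g/1187)
1/(-8149128 + Q(-361/1506 + 251/(-407))) = 1/(-8149128 + (220/1187 - (-361/1506 + 251/(-407))/1187)) = 1/(-8149128 + (220/1187 - (-361*1/1506 + 251*(-1/407))/1187)) = 1/(-8149128 + (220/1187 - (-361/1506 - 251/407)/1187)) = 1/(-8149128 + (220/1187 - 1/1187*(-524933/612942))) = 1/(-8149128 + (220/1187 + 524933/727562154)) = 1/(-8149128 + 135372173/727562154) = 1/(-5928996985529539/727562154) = -727562154/5928996985529539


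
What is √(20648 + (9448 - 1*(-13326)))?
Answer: √43422 ≈ 208.38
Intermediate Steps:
√(20648 + (9448 - 1*(-13326))) = √(20648 + (9448 + 13326)) = √(20648 + 22774) = √43422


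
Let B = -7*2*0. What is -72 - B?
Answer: -72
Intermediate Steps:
B = 0 (B = -14*0 = 0)
-72 - B = -72 - 1*0 = -72 + 0 = -72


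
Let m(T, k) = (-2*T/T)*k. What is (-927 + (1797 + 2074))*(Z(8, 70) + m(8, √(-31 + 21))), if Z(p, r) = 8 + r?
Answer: 229632 - 5888*I*√10 ≈ 2.2963e+5 - 18620.0*I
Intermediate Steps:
m(T, k) = -2*k (m(T, k) = (-2*1)*k = -2*k)
(-927 + (1797 + 2074))*(Z(8, 70) + m(8, √(-31 + 21))) = (-927 + (1797 + 2074))*((8 + 70) - 2*√(-31 + 21)) = (-927 + 3871)*(78 - 2*I*√10) = 2944*(78 - 2*I*√10) = 229632 - 5888*I*√10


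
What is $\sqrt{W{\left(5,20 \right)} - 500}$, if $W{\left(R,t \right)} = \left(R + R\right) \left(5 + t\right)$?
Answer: $5 i \sqrt{10} \approx 15.811 i$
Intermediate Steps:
$W{\left(R,t \right)} = 2 R \left(5 + t\right)$
$\sqrt{W{\left(5,20 \right)} - 500} = \sqrt{2 \cdot 5 \left(5 + 20\right) - 500} = \sqrt{2 \cdot 5 \cdot 25 - 500} = \sqrt{250 - 500} = \sqrt{-250} = 5 i \sqrt{10}$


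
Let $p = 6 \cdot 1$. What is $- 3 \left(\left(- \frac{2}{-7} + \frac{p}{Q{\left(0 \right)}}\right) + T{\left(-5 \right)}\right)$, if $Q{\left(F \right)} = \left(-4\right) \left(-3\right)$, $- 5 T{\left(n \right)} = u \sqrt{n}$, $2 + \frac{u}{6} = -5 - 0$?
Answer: $- \frac{33}{14} - \frac{126 i \sqrt{5}}{5} \approx -2.3571 - 56.349 i$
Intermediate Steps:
$u = -42$ ($u = -12 + 6 \left(-5 - 0\right) = -12 + 6 \left(-5 + 0\right) = -12 + 6 \left(-5\right) = -12 - 30 = -42$)
$p = 6$
$T{\left(n \right)} = \frac{42 \sqrt{n}}{5}$ ($T{\left(n \right)} = - \frac{\left(-42\right) \sqrt{n}}{5} = \frac{42 \sqrt{n}}{5}$)
$Q{\left(F \right)} = 12$
$- 3 \left(\left(- \frac{2}{-7} + \frac{p}{Q{\left(0 \right)}}\right) + T{\left(-5 \right)}\right) = - 3 \left(\left(- \frac{2}{-7} + \frac{6}{12}\right) + \frac{42 \sqrt{-5}}{5}\right) = - 3 \left(\left(\left(-2\right) \left(- \frac{1}{7}\right) + 6 \cdot \frac{1}{12}\right) + \frac{42 i \sqrt{5}}{5}\right) = - 3 \left(\left(\frac{2}{7} + \frac{1}{2}\right) + \frac{42 i \sqrt{5}}{5}\right) = - 3 \left(\frac{11}{14} + \frac{42 i \sqrt{5}}{5}\right) = - \frac{33}{14} - \frac{126 i \sqrt{5}}{5}$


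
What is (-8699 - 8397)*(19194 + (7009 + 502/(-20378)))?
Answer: -4564326255136/10189 ≈ -4.4797e+8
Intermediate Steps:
(-8699 - 8397)*(19194 + (7009 + 502/(-20378))) = -17096*(19194 + (7009 + 502*(-1/20378))) = -17096*(19194 + (7009 - 251/10189)) = -17096*(19194 + 71414450/10189) = -17096*266982116/10189 = -4564326255136/10189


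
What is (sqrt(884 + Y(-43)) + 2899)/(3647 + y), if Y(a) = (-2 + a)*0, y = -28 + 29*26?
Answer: 2899/4373 + 2*sqrt(221)/4373 ≈ 0.66973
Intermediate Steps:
y = 726 (y = -28 + 754 = 726)
Y(a) = 0
(sqrt(884 + Y(-43)) + 2899)/(3647 + y) = (sqrt(884 + 0) + 2899)/(3647 + 726) = (sqrt(884) + 2899)/4373 = (2*sqrt(221) + 2899)*(1/4373) = (2899 + 2*sqrt(221))*(1/4373) = 2899/4373 + 2*sqrt(221)/4373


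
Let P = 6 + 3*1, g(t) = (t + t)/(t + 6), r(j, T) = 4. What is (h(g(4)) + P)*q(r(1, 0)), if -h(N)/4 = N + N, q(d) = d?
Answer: 52/5 ≈ 10.400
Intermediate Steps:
g(t) = 2*t/(6 + t) (g(t) = (2*t)/(6 + t) = 2*t/(6 + t))
h(N) = -8*N (h(N) = -4*(N + N) = -8*N)
P = 9 (P = 6 + 3 = 9)
(h(g(4)) + P)*q(r(1, 0)) = (-16*4/(6 + 4) + 9)*4 = (-16*4/10 + 9)*4 = (-8*⅘ + 9)*4 = (-32/5 + 9)*4 = (13/5)*4 = 52/5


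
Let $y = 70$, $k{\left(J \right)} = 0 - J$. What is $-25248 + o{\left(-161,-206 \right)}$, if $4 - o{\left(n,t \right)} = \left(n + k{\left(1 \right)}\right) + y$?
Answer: $-25152$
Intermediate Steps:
$k{\left(J \right)} = - J$
$o{\left(n,t \right)} = -65 - n$ ($o{\left(n,t \right)} = 4 - \left(\left(n - 1\right) + 70\right) = 4 - \left(\left(-1 + n\right) + 70\right) = 4 - \left(69 + n\right) = -65 - n$)
$-25248 + o{\left(-161,-206 \right)} = -25248 - -96 = -25248 + \left(-65 + 161\right) = -25248 + 96 = -25152$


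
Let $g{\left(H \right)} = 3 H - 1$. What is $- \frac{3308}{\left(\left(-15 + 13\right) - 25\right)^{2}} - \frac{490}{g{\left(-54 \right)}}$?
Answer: $- \frac{181994}{118827} \approx -1.5316$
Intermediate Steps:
$g{\left(H \right)} = -1 + 3 H$
$- \frac{3308}{\left(\left(-15 + 13\right) - 25\right)^{2}} - \frac{490}{g{\left(-54 \right)}} = - \frac{3308}{\left(\left(-15 + 13\right) - 25\right)^{2}} - \frac{490}{-1 + 3 \left(-54\right)} = - \frac{3308}{\left(-2 - 25\right)^{2}} - \frac{490}{-1 - 162} = - \frac{3308}{\left(-27\right)^{2}} - \frac{490}{-163} = - \frac{3308}{729} - - \frac{490}{163} = \left(-3308\right) \frac{1}{729} + \frac{490}{163} = - \frac{3308}{729} + \frac{490}{163} = - \frac{181994}{118827}$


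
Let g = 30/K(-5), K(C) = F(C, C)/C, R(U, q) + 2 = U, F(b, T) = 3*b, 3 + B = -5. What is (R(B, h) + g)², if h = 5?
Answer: 0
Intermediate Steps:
B = -8 (B = -3 - 5 = -8)
R(U, q) = -2 + U
K(C) = 3 (K(C) = (3*C)/C = 3)
g = 10 (g = 30/3 = 30*(⅓) = 10)
(R(B, h) + g)² = ((-2 - 8) + 10)² = (-10 + 10)² = 0² = 0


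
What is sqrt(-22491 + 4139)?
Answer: 4*I*sqrt(1147) ≈ 135.47*I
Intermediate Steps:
sqrt(-22491 + 4139) = sqrt(-18352) = 4*I*sqrt(1147)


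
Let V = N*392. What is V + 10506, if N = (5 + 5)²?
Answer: 49706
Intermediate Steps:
N = 100 (N = 10² = 100)
V = 39200 (V = 100*392 = 39200)
V + 10506 = 39200 + 10506 = 49706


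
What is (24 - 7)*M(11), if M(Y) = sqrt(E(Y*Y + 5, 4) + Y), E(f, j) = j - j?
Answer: 17*sqrt(11) ≈ 56.383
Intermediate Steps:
E(f, j) = 0
M(Y) = sqrt(Y) (M(Y) = sqrt(0 + Y) = sqrt(Y))
(24 - 7)*M(11) = (24 - 7)*sqrt(11) = 17*sqrt(11)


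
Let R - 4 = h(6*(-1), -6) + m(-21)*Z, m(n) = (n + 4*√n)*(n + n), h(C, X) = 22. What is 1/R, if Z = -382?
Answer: -168449/99995000450 - 16044*I*√21/49997500225 ≈ -1.6846e-6 - 1.4705e-6*I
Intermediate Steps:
m(n) = 2*n*(n + 4*√n) (m(n) = (n + 4*√n)*(2*n) = 2*n*(n + 4*√n))
R = -336898 + 64176*I*√21 (R = 4 + (22 + (2*(-21)² + 8*(-21)^(3/2))*(-382)) = 4 + (22 + (2*441 + 8*(-21*I*√21))*(-382)) = 4 + (22 + (882 - 168*I*√21)*(-382)) = 4 + (22 + (-336924 + 64176*I*√21)) = 4 + (-336902 + 64176*I*√21) = -336898 + 64176*I*√21 ≈ -3.369e+5 + 2.9409e+5*I)
1/R = 1/(-336898 + 64176*I*√21)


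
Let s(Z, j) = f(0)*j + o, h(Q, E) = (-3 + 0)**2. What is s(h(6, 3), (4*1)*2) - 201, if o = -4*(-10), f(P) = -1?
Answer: -169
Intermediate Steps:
o = 40
h(Q, E) = 9 (h(Q, E) = (-3)**2 = 9)
s(Z, j) = 40 - j (s(Z, j) = -j + 40 = 40 - j)
s(h(6, 3), (4*1)*2) - 201 = (40 - 4*1*2) - 201 = (40 - 4*2) - 201 = (40 - 1*8) - 201 = (40 - 8) - 201 = 32 - 201 = -169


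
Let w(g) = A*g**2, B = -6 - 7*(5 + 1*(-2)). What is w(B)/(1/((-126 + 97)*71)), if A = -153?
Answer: 229654683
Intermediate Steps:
B = -27 (B = -6 - 7*(5 - 2) = -6 - 7*3 = -6 - 21 = -27)
w(g) = -153*g**2
w(B)/(1/((-126 + 97)*71)) = (-153*(-27)**2)/(1/((-126 + 97)*71)) = (-153*729)/(1/(-29*71)) = -111537/(1/(-2059)) = -111537/(-1/2059) = -111537*(-2059) = 229654683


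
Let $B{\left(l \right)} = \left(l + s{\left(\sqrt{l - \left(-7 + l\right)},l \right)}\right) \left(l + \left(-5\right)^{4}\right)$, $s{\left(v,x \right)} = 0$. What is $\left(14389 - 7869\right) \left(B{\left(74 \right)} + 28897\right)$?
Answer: $525661960$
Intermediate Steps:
$B{\left(l \right)} = l \left(625 + l\right)$ ($B{\left(l \right)} = \left(l + 0\right) \left(l + \left(-5\right)^{4}\right) = l \left(l + 625\right) = l \left(625 + l\right)$)
$\left(14389 - 7869\right) \left(B{\left(74 \right)} + 28897\right) = \left(14389 - 7869\right) \left(74 \left(625 + 74\right) + 28897\right) = 6520 \left(74 \cdot 699 + 28897\right) = 6520 \left(51726 + 28897\right) = 6520 \cdot 80623 = 525661960$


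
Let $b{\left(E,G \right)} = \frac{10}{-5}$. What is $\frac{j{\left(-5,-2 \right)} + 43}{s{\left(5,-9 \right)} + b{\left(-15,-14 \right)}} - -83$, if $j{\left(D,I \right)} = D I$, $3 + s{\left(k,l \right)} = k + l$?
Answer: $\frac{694}{9} \approx 77.111$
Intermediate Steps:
$b{\left(E,G \right)} = -2$ ($b{\left(E,G \right)} = 10 \left(- \frac{1}{5}\right) = -2$)
$s{\left(k,l \right)} = -3 + k + l$ ($s{\left(k,l \right)} = -3 + \left(k + l\right) = -3 + k + l$)
$\frac{j{\left(-5,-2 \right)} + 43}{s{\left(5,-9 \right)} + b{\left(-15,-14 \right)}} - -83 = \frac{\left(-5\right) \left(-2\right) + 43}{\left(-3 + 5 - 9\right) - 2} - -83 = \frac{10 + 43}{-7 - 2} + 83 = \frac{53}{-9} + 83 = 53 \left(- \frac{1}{9}\right) + 83 = - \frac{53}{9} + 83 = \frac{694}{9}$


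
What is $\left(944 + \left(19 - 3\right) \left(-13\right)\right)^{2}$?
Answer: $541696$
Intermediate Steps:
$\left(944 + \left(19 - 3\right) \left(-13\right)\right)^{2} = \left(944 + 16 \left(-13\right)\right)^{2} = \left(944 - 208\right)^{2} = 736^{2} = 541696$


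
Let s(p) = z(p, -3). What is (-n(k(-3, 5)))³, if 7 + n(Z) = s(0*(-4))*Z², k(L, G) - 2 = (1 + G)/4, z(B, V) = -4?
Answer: 175616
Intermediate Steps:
s(p) = -4
k(L, G) = 9/4 + G/4 (k(L, G) = 2 + (1 + G)/4 = 2 + (1 + G)*(¼) = 2 + (¼ + G/4) = 9/4 + G/4)
n(Z) = -7 - 4*Z²
(-n(k(-3, 5)))³ = (-(-7 - 4*(9/4 + (¼)*5)²))³ = (-(-7 - 4*(9/4 + 5/4)²))³ = (-(-7 - 4*(7/2)²))³ = (-(-7 - 4*49/4))³ = (-(-7 - 49))³ = (-1*(-56))³ = 56³ = 175616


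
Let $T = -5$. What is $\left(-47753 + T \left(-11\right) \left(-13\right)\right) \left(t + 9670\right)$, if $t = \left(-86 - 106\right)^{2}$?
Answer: $-2255409912$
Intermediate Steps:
$t = 36864$ ($t = \left(-192\right)^{2} = 36864$)
$\left(-47753 + T \left(-11\right) \left(-13\right)\right) \left(t + 9670\right) = \left(-47753 + \left(-5\right) \left(-11\right) \left(-13\right)\right) \left(36864 + 9670\right) = \left(-47753 + 55 \left(-13\right)\right) 46534 = \left(-47753 - 715\right) 46534 = \left(-48468\right) 46534 = -2255409912$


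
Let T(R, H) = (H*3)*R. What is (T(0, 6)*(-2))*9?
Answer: 0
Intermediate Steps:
T(R, H) = 3*H*R (T(R, H) = (3*H)*R = 3*H*R)
(T(0, 6)*(-2))*9 = ((3*6*0)*(-2))*9 = (0*(-2))*9 = 0*9 = 0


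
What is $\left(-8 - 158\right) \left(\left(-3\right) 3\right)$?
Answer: $1494$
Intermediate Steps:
$\left(-8 - 158\right) \left(\left(-3\right) 3\right) = \left(-166\right) \left(-9\right) = 1494$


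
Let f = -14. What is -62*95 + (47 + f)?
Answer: -5857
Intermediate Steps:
-62*95 + (47 + f) = -62*95 + (47 - 14) = -5890 + 33 = -5857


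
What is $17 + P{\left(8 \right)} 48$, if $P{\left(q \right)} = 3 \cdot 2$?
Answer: $305$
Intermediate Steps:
$P{\left(q \right)} = 6$
$17 + P{\left(8 \right)} 48 = 17 + 6 \cdot 48 = 17 + 288 = 305$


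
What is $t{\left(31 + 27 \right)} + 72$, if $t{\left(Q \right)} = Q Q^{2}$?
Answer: $195184$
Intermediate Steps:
$t{\left(Q \right)} = Q^{3}$
$t{\left(31 + 27 \right)} + 72 = \left(31 + 27\right)^{3} + 72 = 58^{3} + 72 = 195112 + 72 = 195184$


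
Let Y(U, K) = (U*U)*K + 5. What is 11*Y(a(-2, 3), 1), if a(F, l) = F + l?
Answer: 66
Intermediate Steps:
Y(U, K) = 5 + K*U² (Y(U, K) = U²*K + 5 = K*U² + 5 = 5 + K*U²)
11*Y(a(-2, 3), 1) = 11*(5 + 1*(-2 + 3)²) = 11*(5 + 1*1²) = 11*(5 + 1*1) = 11*(5 + 1) = 11*6 = 66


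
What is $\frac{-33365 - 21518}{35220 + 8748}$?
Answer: $- \frac{54883}{43968} \approx -1.2482$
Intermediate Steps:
$\frac{-33365 - 21518}{35220 + 8748} = - \frac{54883}{43968}$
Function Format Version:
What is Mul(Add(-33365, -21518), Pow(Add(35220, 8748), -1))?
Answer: Rational(-54883, 43968) ≈ -1.2482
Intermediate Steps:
Mul(Add(-33365, -21518), Pow(Add(35220, 8748), -1)) = Mul(-54883, Pow(43968, -1)) = Mul(-54883, Rational(1, 43968)) = Rational(-54883, 43968)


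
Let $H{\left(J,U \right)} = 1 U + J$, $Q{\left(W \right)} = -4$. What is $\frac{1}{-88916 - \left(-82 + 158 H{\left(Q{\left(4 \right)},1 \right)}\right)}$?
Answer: $- \frac{1}{88360} \approx -1.1317 \cdot 10^{-5}$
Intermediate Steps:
$H{\left(J,U \right)} = J + U$ ($H{\left(J,U \right)} = U + J = J + U$)
$\frac{1}{-88916 - \left(-82 + 158 H{\left(Q{\left(4 \right)},1 \right)}\right)} = \frac{1}{-88916 - \left(-82 + 158 \left(-4 + 1\right)\right)} = \frac{1}{-88916 + \left(\left(-158\right) \left(-3\right) + 82\right)} = \frac{1}{-88916 + \left(474 + 82\right)} = \frac{1}{-88916 + 556} = \frac{1}{-88360} = - \frac{1}{88360}$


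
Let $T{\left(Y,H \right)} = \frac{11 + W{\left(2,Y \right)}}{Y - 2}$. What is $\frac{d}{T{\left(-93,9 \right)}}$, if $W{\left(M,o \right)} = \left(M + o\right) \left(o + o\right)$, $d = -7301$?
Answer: $\frac{693595}{16937} \approx 40.951$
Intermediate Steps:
$W{\left(M,o \right)} = 2 o \left(M + o\right)$ ($W{\left(M,o \right)} = \left(M + o\right) 2 o = 2 o \left(M + o\right)$)
$T{\left(Y,H \right)} = \frac{11 + 2 Y \left(2 + Y\right)}{-2 + Y}$ ($T{\left(Y,H \right)} = \frac{11 + 2 Y \left(2 + Y\right)}{Y - 2} = \frac{11 + 2 Y \left(2 + Y\right)}{-2 + Y}$)
$\frac{d}{T{\left(-93,9 \right)}} = - \frac{7301}{\frac{1}{-2 - 93} \left(11 + 2 \left(-93\right) \left(2 - 93\right)\right)} = - \frac{7301}{\frac{1}{-95} \left(11 + 2 \left(-93\right) \left(-91\right)\right)} = - \frac{7301}{\left(- \frac{1}{95}\right) \left(11 + 16926\right)} = - \frac{7301}{\left(- \frac{1}{95}\right) 16937} = - \frac{7301}{- \frac{16937}{95}} = \left(-7301\right) \left(- \frac{95}{16937}\right) = \frac{693595}{16937}$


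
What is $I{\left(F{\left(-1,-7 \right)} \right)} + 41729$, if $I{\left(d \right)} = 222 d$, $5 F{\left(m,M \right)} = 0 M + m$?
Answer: $\frac{208423}{5} \approx 41685.0$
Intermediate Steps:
$F{\left(m,M \right)} = \frac{m}{5}$ ($F{\left(m,M \right)} = \frac{0 M + m}{5} = \frac{0 + m}{5} = \frac{m}{5}$)
$I{\left(F{\left(-1,-7 \right)} \right)} + 41729 = 222 \cdot \frac{1}{5} \left(-1\right) + 41729 = 222 \left(- \frac{1}{5}\right) + 41729 = - \frac{222}{5} + 41729 = \frac{208423}{5}$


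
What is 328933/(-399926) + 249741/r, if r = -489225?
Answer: -86933388697/65217932450 ≈ -1.3330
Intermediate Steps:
328933/(-399926) + 249741/r = 328933/(-399926) + 249741/(-489225) = 328933*(-1/399926) + 249741*(-1/489225) = -328933/399926 - 83247/163075 = -86933388697/65217932450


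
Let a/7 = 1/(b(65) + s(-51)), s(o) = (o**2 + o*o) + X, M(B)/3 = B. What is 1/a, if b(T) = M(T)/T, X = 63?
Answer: 5268/7 ≈ 752.57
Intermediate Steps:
M(B) = 3*B
b(T) = 3 (b(T) = (3*T)/T = 3)
s(o) = 63 + 2*o**2 (s(o) = (o**2 + o*o) + 63 = (o**2 + o**2) + 63 = 2*o**2 + 63 = 63 + 2*o**2)
a = 7/5268 (a = 7/(3 + (63 + 2*(-51)**2)) = 7/(3 + (63 + 2*2601)) = 7/(3 + (63 + 5202)) = 7/(3 + 5265) = 7/5268 ≈ 0.0013288)
1/a = 1/(7/5268) = 5268/7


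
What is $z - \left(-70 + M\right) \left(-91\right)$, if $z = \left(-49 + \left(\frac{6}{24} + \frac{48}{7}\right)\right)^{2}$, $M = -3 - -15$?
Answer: $- \frac{2762023}{784} \approx -3523.0$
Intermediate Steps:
$M = 12$ ($M = -3 + 15 = 12$)
$z = \frac{1375929}{784}$ ($z = \left(-49 + \left(6 \cdot \frac{1}{24} + 48 \cdot \frac{1}{7}\right)\right)^{2} = \left(-49 + \left(\frac{1}{4} + \frac{48}{7}\right)\right)^{2} = \left(-49 + \frac{199}{28}\right)^{2} = \left(- \frac{1173}{28}\right)^{2} = \frac{1375929}{784} \approx 1755.0$)
$z - \left(-70 + M\right) \left(-91\right) = \frac{1375929}{784} - \left(-70 + 12\right) \left(-91\right) = \frac{1375929}{784} - \left(-58\right) \left(-91\right) = \frac{1375929}{784} - 5278 = - \frac{2762023}{784}$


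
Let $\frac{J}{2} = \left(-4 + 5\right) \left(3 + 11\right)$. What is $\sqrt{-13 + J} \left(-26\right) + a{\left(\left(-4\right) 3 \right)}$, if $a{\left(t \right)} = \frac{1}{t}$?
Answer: $- \frac{1}{12} - 26 \sqrt{15} \approx -100.78$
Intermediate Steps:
$J = 28$ ($J = 2 \left(-4 + 5\right) \left(3 + 11\right) = 2 \cdot 1 \cdot 14 = 2 \cdot 14 = 28$)
$\sqrt{-13 + J} \left(-26\right) + a{\left(\left(-4\right) 3 \right)} = \sqrt{-13 + 28} \left(-26\right) + \frac{1}{\left(-4\right) 3} = \sqrt{15} \left(-26\right) + \frac{1}{-12} = - 26 \sqrt{15} - \frac{1}{12} = - \frac{1}{12} - 26 \sqrt{15}$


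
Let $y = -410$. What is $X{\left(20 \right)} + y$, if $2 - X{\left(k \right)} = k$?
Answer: $-428$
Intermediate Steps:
$X{\left(k \right)} = 2 - k$
$X{\left(20 \right)} + y = \left(2 - 20\right) - 410 = -18 - 410 = -428$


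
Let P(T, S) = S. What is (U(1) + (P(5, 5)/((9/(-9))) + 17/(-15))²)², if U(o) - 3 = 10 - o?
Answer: 124634896/50625 ≈ 2461.9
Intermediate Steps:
U(o) = 13 - o (U(o) = 3 + (10 - o) = 13 - o)
(U(1) + (P(5, 5)/((9/(-9))) + 17/(-15))²)² = ((13 - 1*1) + (5/((9/(-9))) + 17/(-15))²)² = ((13 - 1) + (5/((9*(-⅑))) + 17*(-1/15))²)² = (12 + (5/(-1) - 17/15)²)² = (12 + (5*(-1) - 17/15)²)² = (12 + (-5 - 17/15)²)² = (12 + (-92/15)²)² = (12 + 8464/225)² = (11164/225)² = 124634896/50625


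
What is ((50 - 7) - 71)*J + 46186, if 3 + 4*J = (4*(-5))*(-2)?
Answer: 45927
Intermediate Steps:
J = 37/4 (J = -3/4 + ((4*(-5))*(-2))/4 = -3/4 + (-20*(-2))/4 = -3/4 + (1/4)*40 = -3/4 + 10 = 37/4 ≈ 9.2500)
((50 - 7) - 71)*J + 46186 = ((50 - 7) - 71)*(37/4) + 46186 = (43 - 71)*(37/4) + 46186 = -28*37/4 + 46186 = -259 + 46186 = 45927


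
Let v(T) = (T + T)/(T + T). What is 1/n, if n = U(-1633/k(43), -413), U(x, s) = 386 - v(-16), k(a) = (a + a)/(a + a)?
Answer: 1/385 ≈ 0.0025974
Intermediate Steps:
k(a) = 1 (k(a) = (2*a)/((2*a)) = (2*a)*(1/(2*a)) = 1)
v(T) = 1 (v(T) = (2*T)/((2*T)) = (2*T)*(1/(2*T)) = 1)
U(x, s) = 385 (U(x, s) = 386 - 1*1 = 386 - 1 = 385)
n = 385
1/n = 1/385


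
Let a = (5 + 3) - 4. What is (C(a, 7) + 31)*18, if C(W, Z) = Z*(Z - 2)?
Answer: 1188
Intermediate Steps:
a = 4 (a = 8 - 4 = 4)
C(W, Z) = Z*(-2 + Z)
(C(a, 7) + 31)*18 = (7*(-2 + 7) + 31)*18 = (7*5 + 31)*18 = (35 + 31)*18 = 66*18 = 1188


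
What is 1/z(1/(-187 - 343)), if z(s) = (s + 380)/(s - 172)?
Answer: -30387/67133 ≈ -0.45264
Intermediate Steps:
z(s) = (380 + s)/(-172 + s)
1/z(1/(-187 - 343)) = 1/((380 + 1/(-187 - 343))/(-172 + 1/(-187 - 343))) = 1/((380 + 1/(-530))/(-172 + 1/(-530))) = 1/((380 - 1/530)/(-172 - 1/530)) = 1/((201399/530)/(-91161/530)) = 1/(-530/91161*201399/530) = 1/(-67133/30387) = -30387/67133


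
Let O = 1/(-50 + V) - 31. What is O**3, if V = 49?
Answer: -32768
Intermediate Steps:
O = -32 (O = 1/(-50 + 49) - 31 = 1/(-1) - 31 = -1 - 31 = -32)
O**3 = (-32)**3 = -32768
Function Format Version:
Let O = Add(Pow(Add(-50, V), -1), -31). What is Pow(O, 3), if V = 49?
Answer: -32768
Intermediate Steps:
O = -32 (O = Add(Pow(Add(-50, 49), -1), -31) = Add(Pow(-1, -1), -31) = Add(-1, -31) = -32)
Pow(O, 3) = Pow(-32, 3) = -32768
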